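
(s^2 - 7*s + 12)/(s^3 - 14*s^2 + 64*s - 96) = (s - 3)/(s^2 - 10*s + 24)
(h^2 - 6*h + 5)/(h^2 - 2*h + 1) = (h - 5)/(h - 1)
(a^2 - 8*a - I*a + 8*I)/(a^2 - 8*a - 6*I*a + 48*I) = (a - I)/(a - 6*I)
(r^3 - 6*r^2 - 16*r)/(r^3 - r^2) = (r^2 - 6*r - 16)/(r*(r - 1))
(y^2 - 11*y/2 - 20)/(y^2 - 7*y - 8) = (y + 5/2)/(y + 1)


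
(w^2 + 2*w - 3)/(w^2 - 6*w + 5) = (w + 3)/(w - 5)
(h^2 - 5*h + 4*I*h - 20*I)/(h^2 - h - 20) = (h + 4*I)/(h + 4)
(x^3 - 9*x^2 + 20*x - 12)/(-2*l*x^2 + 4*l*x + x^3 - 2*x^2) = (x^2 - 7*x + 6)/(x*(-2*l + x))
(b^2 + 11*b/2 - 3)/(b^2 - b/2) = (b + 6)/b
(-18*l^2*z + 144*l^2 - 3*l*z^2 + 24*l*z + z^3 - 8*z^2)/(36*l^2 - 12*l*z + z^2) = (3*l*z - 24*l + z^2 - 8*z)/(-6*l + z)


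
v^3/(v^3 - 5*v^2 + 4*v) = v^2/(v^2 - 5*v + 4)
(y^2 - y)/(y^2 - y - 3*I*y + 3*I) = y/(y - 3*I)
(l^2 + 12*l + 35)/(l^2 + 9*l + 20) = (l + 7)/(l + 4)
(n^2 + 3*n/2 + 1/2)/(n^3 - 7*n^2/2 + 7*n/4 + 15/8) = 4*(n + 1)/(4*n^2 - 16*n + 15)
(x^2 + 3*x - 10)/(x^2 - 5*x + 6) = (x + 5)/(x - 3)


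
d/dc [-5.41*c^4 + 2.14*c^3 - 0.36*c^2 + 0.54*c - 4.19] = -21.64*c^3 + 6.42*c^2 - 0.72*c + 0.54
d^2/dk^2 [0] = 0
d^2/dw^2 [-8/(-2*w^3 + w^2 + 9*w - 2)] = 16*((1 - 6*w)*(2*w^3 - w^2 - 9*w + 2) + (-6*w^2 + 2*w + 9)^2)/(2*w^3 - w^2 - 9*w + 2)^3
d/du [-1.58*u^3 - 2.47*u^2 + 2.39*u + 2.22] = -4.74*u^2 - 4.94*u + 2.39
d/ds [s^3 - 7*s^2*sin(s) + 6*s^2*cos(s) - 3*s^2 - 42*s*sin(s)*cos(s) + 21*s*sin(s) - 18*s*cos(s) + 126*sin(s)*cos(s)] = -6*s^2*sin(s) - 7*s^2*cos(s) + 3*s^2 + 4*s*sin(s) + 33*s*cos(s) - 42*s*cos(2*s) - 6*s + 21*sin(s) - 21*sin(2*s) - 18*cos(s) + 126*cos(2*s)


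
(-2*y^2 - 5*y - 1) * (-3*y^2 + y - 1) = 6*y^4 + 13*y^3 + 4*y + 1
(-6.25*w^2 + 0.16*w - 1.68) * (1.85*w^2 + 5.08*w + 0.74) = -11.5625*w^4 - 31.454*w^3 - 6.9202*w^2 - 8.416*w - 1.2432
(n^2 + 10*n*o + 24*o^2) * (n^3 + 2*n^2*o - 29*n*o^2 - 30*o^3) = n^5 + 12*n^4*o + 15*n^3*o^2 - 272*n^2*o^3 - 996*n*o^4 - 720*o^5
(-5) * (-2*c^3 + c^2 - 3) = 10*c^3 - 5*c^2 + 15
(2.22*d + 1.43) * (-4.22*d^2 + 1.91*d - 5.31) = -9.3684*d^3 - 1.7944*d^2 - 9.0569*d - 7.5933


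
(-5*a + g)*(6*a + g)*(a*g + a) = -30*a^3*g - 30*a^3 + a^2*g^2 + a^2*g + a*g^3 + a*g^2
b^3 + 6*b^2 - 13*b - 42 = (b - 3)*(b + 2)*(b + 7)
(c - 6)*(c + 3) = c^2 - 3*c - 18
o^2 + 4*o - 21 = (o - 3)*(o + 7)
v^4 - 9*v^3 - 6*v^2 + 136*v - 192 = (v - 8)*(v - 3)*(v - 2)*(v + 4)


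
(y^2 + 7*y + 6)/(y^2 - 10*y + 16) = (y^2 + 7*y + 6)/(y^2 - 10*y + 16)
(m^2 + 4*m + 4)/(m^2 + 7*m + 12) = (m^2 + 4*m + 4)/(m^2 + 7*m + 12)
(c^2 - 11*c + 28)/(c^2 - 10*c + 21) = (c - 4)/(c - 3)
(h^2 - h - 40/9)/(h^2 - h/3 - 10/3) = (h - 8/3)/(h - 2)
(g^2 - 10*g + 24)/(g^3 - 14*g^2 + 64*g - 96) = 1/(g - 4)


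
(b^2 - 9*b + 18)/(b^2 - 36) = (b - 3)/(b + 6)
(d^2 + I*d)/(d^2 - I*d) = (d + I)/(d - I)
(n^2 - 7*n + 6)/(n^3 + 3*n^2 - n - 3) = (n - 6)/(n^2 + 4*n + 3)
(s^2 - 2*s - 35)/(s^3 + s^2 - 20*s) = (s - 7)/(s*(s - 4))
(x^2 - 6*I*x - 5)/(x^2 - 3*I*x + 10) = (x - I)/(x + 2*I)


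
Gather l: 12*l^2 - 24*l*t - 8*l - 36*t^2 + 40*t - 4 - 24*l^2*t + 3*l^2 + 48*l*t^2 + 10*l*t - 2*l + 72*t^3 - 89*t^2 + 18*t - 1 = l^2*(15 - 24*t) + l*(48*t^2 - 14*t - 10) + 72*t^3 - 125*t^2 + 58*t - 5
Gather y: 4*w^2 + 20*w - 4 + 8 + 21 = 4*w^2 + 20*w + 25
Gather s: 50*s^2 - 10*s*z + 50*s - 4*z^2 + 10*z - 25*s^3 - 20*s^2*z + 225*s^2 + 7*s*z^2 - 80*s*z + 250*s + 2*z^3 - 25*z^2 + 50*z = -25*s^3 + s^2*(275 - 20*z) + s*(7*z^2 - 90*z + 300) + 2*z^3 - 29*z^2 + 60*z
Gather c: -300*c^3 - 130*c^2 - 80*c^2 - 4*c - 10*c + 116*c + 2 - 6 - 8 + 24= -300*c^3 - 210*c^2 + 102*c + 12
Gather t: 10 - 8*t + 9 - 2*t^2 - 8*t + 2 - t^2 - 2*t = -3*t^2 - 18*t + 21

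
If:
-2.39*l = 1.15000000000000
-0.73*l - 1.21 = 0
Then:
No Solution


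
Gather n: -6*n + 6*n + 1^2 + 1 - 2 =0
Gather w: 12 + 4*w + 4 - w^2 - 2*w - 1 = -w^2 + 2*w + 15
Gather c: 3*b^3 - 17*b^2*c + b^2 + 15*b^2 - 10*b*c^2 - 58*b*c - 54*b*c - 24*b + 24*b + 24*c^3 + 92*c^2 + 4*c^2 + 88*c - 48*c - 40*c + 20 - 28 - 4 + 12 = 3*b^3 + 16*b^2 + 24*c^3 + c^2*(96 - 10*b) + c*(-17*b^2 - 112*b)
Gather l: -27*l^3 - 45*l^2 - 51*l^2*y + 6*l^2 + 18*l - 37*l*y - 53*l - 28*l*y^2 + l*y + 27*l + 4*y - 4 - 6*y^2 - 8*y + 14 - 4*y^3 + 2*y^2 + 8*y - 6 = -27*l^3 + l^2*(-51*y - 39) + l*(-28*y^2 - 36*y - 8) - 4*y^3 - 4*y^2 + 4*y + 4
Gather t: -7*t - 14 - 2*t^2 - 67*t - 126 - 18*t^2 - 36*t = -20*t^2 - 110*t - 140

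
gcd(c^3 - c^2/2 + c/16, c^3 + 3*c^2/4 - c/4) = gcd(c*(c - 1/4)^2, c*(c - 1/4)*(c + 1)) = c^2 - c/4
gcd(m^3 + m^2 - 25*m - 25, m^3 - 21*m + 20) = m + 5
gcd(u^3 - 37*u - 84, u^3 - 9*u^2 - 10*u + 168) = u^2 - 3*u - 28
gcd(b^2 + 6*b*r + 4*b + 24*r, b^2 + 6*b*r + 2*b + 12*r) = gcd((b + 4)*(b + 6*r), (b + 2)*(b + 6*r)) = b + 6*r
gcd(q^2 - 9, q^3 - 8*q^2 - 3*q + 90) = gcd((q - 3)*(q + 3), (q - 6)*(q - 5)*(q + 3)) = q + 3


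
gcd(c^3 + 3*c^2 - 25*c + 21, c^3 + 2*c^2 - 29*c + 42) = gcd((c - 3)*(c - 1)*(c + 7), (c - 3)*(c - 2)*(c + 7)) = c^2 + 4*c - 21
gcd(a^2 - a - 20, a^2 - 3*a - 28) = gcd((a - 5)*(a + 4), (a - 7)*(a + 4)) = a + 4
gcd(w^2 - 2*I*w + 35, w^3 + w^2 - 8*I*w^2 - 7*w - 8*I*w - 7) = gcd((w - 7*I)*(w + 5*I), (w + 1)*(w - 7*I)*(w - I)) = w - 7*I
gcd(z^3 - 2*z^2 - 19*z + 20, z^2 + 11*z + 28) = z + 4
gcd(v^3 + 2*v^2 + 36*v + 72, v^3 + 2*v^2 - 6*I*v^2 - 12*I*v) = v^2 + v*(2 - 6*I) - 12*I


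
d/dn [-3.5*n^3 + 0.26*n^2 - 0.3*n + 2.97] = -10.5*n^2 + 0.52*n - 0.3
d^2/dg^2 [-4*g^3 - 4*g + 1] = -24*g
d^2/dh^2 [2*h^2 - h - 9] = 4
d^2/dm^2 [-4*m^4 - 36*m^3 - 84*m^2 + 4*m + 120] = -48*m^2 - 216*m - 168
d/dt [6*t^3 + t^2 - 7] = 2*t*(9*t + 1)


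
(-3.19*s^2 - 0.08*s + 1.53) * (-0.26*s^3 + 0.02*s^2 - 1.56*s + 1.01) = 0.8294*s^5 - 0.043*s^4 + 4.577*s^3 - 3.0665*s^2 - 2.4676*s + 1.5453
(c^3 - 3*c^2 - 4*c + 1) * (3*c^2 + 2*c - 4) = 3*c^5 - 7*c^4 - 22*c^3 + 7*c^2 + 18*c - 4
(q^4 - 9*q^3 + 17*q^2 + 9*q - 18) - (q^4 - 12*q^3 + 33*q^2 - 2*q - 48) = 3*q^3 - 16*q^2 + 11*q + 30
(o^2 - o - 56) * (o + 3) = o^3 + 2*o^2 - 59*o - 168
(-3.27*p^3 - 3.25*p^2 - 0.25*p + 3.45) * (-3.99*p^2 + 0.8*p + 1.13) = 13.0473*p^5 + 10.3515*p^4 - 5.2976*p^3 - 17.638*p^2 + 2.4775*p + 3.8985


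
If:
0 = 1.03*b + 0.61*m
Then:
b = -0.592233009708738*m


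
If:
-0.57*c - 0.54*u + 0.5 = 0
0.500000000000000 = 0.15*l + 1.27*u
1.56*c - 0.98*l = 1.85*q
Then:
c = 0.87719298245614 - 0.947368421052632*u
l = 3.33333333333333 - 8.46666666666667*u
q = 3.68618302513039*u - 1.02607871028924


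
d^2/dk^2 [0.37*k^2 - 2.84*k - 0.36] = 0.740000000000000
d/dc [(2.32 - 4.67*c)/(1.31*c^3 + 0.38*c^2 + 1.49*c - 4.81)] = (12.2354*c^3 - 7.343*c^2 - 1.7632*c + 19.0059)/(1.7161*c^6 + 0.9956*c^5 + 4.0482*c^4 - 11.4698*c^3 - 1.4355*c^2 - 14.3338*c + 23.1361)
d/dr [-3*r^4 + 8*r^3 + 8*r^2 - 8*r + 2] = -12*r^3 + 24*r^2 + 16*r - 8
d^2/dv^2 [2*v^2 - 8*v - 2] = 4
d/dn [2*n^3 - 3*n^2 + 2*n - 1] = 6*n^2 - 6*n + 2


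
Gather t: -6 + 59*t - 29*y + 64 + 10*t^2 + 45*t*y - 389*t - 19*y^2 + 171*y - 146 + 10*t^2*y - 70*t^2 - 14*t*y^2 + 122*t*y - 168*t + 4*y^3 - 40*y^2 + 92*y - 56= t^2*(10*y - 60) + t*(-14*y^2 + 167*y - 498) + 4*y^3 - 59*y^2 + 234*y - 144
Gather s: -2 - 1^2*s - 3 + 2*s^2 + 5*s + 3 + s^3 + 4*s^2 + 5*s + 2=s^3 + 6*s^2 + 9*s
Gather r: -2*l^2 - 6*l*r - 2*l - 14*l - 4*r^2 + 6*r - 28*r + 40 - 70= -2*l^2 - 16*l - 4*r^2 + r*(-6*l - 22) - 30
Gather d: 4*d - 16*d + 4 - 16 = -12*d - 12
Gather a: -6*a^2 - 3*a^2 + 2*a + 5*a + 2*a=-9*a^2 + 9*a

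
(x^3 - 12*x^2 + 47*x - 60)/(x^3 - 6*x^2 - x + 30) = (x - 4)/(x + 2)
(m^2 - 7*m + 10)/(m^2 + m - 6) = (m - 5)/(m + 3)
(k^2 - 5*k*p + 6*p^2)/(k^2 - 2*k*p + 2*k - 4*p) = (k - 3*p)/(k + 2)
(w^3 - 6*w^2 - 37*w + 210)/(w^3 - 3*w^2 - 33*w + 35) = (w^2 + w - 30)/(w^2 + 4*w - 5)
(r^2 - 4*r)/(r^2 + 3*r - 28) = r/(r + 7)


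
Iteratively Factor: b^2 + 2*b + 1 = (b + 1)*(b + 1)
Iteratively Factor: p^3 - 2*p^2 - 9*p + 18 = (p + 3)*(p^2 - 5*p + 6) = (p - 2)*(p + 3)*(p - 3)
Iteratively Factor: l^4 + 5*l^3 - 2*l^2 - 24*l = (l - 2)*(l^3 + 7*l^2 + 12*l) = (l - 2)*(l + 4)*(l^2 + 3*l) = l*(l - 2)*(l + 4)*(l + 3)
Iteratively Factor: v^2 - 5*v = (v - 5)*(v)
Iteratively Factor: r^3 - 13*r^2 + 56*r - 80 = (r - 5)*(r^2 - 8*r + 16) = (r - 5)*(r - 4)*(r - 4)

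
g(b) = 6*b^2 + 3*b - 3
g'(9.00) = 111.00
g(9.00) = 510.00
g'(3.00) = 39.00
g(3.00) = 60.00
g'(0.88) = 13.56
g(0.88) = 4.29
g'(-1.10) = -10.20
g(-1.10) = 0.96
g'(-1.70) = -17.40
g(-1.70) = 9.24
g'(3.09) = 40.08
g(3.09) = 63.56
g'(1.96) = 26.52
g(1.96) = 25.93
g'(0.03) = 3.36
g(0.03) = -2.90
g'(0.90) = 13.80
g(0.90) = 4.56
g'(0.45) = 8.40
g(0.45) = -0.44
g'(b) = 12*b + 3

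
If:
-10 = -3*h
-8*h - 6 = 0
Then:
No Solution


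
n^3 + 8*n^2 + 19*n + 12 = (n + 1)*(n + 3)*(n + 4)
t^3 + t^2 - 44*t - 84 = (t - 7)*(t + 2)*(t + 6)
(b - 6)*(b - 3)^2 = b^3 - 12*b^2 + 45*b - 54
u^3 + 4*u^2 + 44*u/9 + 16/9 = (u + 2/3)*(u + 4/3)*(u + 2)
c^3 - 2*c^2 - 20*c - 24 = (c - 6)*(c + 2)^2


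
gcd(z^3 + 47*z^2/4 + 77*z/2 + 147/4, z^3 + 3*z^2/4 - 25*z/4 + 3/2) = z + 3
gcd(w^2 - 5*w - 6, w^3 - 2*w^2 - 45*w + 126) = w - 6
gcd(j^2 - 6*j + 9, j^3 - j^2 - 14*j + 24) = j - 3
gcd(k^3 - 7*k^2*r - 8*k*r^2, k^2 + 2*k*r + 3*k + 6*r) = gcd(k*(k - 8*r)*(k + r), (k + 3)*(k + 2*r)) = 1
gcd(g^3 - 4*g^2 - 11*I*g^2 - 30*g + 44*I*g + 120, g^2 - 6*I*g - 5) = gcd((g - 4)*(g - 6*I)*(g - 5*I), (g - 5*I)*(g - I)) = g - 5*I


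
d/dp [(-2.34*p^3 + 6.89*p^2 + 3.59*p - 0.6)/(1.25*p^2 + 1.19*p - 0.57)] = (-2.925*p^4 - 5.5692*p^3 + 7.713*p^2 - 6.3546*p - 1.3323)/(1.5625*p^4 + 2.975*p^3 - 0.00889999999999991*p^2 - 1.3566*p + 0.3249)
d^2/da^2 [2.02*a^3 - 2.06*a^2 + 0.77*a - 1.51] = 12.12*a - 4.12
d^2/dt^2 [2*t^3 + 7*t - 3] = 12*t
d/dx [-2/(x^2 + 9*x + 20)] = 2*(2*x + 9)/(x^2 + 9*x + 20)^2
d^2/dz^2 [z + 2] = 0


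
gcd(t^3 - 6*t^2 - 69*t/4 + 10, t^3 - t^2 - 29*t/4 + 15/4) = t^2 + 2*t - 5/4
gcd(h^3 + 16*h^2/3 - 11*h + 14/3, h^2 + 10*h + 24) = 1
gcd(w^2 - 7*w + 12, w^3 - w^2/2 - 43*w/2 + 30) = w - 4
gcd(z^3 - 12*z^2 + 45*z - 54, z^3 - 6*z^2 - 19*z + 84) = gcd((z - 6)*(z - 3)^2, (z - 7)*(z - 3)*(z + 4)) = z - 3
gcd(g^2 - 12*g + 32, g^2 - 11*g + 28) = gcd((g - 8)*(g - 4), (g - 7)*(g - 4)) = g - 4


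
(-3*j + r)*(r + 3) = -3*j*r - 9*j + r^2 + 3*r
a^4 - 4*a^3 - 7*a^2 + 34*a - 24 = (a - 4)*(a - 2)*(a - 1)*(a + 3)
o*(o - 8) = o^2 - 8*o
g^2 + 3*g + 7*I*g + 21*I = (g + 3)*(g + 7*I)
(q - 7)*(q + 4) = q^2 - 3*q - 28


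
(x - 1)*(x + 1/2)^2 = x^3 - 3*x/4 - 1/4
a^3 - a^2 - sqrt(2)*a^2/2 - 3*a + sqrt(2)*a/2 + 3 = (a - 1)*(a - 3*sqrt(2)/2)*(a + sqrt(2))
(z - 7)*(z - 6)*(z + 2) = z^3 - 11*z^2 + 16*z + 84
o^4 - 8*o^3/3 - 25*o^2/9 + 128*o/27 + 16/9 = (o - 3)*(o - 4/3)*(o + 1/3)*(o + 4/3)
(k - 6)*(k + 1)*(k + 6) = k^3 + k^2 - 36*k - 36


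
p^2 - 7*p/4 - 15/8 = (p - 5/2)*(p + 3/4)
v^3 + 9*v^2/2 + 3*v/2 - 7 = (v - 1)*(v + 2)*(v + 7/2)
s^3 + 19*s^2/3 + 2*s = s*(s + 1/3)*(s + 6)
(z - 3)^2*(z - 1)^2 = z^4 - 8*z^3 + 22*z^2 - 24*z + 9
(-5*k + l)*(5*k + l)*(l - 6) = -25*k^2*l + 150*k^2 + l^3 - 6*l^2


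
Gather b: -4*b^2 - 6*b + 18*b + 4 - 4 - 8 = -4*b^2 + 12*b - 8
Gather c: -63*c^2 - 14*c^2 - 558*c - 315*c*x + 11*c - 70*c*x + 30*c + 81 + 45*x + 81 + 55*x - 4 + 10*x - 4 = -77*c^2 + c*(-385*x - 517) + 110*x + 154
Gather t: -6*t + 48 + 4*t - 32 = 16 - 2*t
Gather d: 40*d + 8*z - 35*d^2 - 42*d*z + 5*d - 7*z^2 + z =-35*d^2 + d*(45 - 42*z) - 7*z^2 + 9*z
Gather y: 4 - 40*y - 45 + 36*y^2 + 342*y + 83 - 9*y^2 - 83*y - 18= 27*y^2 + 219*y + 24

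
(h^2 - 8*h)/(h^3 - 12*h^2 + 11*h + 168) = h/(h^2 - 4*h - 21)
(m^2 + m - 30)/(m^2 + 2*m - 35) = (m + 6)/(m + 7)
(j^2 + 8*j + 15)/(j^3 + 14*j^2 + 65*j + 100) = (j + 3)/(j^2 + 9*j + 20)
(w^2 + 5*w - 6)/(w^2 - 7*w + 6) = (w + 6)/(w - 6)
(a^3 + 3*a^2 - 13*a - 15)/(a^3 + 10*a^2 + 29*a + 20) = (a - 3)/(a + 4)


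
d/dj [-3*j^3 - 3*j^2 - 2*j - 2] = -9*j^2 - 6*j - 2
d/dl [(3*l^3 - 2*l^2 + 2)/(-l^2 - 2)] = 3*l*(-l^3 - 6*l + 4)/(l^4 + 4*l^2 + 4)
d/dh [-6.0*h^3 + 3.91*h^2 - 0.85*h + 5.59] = -18.0*h^2 + 7.82*h - 0.85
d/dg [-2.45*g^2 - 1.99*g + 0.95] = -4.9*g - 1.99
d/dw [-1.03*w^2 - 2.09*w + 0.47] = -2.06*w - 2.09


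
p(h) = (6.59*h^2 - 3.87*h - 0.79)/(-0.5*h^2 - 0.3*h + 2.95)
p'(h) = (1.0*h + 0.3)*(6.59*h^2 - 3.87*h - 0.79)/(-0.5*h^2 - 0.3*h + 2.95)^2 + (13.18*h - 3.87)/(-0.5*h^2 - 0.3*h + 2.95)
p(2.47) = -35.48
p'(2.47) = 82.71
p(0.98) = 0.80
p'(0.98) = 4.63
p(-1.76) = 13.70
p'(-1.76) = -24.40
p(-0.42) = 0.67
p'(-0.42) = -3.17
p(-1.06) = 3.96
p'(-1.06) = -7.70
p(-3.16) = -70.56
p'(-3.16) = -142.74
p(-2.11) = 27.06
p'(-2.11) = -59.44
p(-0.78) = 2.17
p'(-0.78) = -5.27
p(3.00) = -19.15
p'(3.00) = 11.23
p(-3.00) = -107.89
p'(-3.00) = -381.38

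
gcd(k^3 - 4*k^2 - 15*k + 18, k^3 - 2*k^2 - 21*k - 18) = k^2 - 3*k - 18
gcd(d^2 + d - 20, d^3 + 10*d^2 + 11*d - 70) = d + 5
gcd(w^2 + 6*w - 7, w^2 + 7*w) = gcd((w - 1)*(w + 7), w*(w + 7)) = w + 7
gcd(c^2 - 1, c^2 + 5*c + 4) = c + 1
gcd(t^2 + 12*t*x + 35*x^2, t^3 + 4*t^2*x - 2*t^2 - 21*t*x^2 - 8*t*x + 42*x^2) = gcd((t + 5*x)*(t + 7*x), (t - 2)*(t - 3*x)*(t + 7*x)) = t + 7*x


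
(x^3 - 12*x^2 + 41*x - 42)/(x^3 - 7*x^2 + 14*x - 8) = (x^2 - 10*x + 21)/(x^2 - 5*x + 4)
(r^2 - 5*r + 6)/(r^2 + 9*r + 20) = (r^2 - 5*r + 6)/(r^2 + 9*r + 20)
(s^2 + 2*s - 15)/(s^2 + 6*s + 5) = (s - 3)/(s + 1)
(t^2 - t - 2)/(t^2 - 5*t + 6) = (t + 1)/(t - 3)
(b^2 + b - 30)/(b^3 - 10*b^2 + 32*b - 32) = (b^2 + b - 30)/(b^3 - 10*b^2 + 32*b - 32)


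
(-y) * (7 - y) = y^2 - 7*y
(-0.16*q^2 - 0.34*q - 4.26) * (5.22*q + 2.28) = -0.8352*q^3 - 2.1396*q^2 - 23.0124*q - 9.7128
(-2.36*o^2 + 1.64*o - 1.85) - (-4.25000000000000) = -2.36*o^2 + 1.64*o + 2.4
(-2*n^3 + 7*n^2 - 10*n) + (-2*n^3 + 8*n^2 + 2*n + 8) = -4*n^3 + 15*n^2 - 8*n + 8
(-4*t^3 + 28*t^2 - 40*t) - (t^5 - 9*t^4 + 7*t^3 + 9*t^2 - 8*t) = -t^5 + 9*t^4 - 11*t^3 + 19*t^2 - 32*t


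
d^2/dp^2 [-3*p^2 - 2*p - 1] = -6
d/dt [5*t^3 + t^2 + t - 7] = 15*t^2 + 2*t + 1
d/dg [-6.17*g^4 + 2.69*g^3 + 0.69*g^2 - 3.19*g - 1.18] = -24.68*g^3 + 8.07*g^2 + 1.38*g - 3.19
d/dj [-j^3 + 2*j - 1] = 2 - 3*j^2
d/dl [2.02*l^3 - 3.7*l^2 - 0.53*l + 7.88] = 6.06*l^2 - 7.4*l - 0.53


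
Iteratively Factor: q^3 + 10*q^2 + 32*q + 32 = (q + 2)*(q^2 + 8*q + 16) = (q + 2)*(q + 4)*(q + 4)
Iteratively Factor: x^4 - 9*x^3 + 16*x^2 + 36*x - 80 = (x - 4)*(x^3 - 5*x^2 - 4*x + 20) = (x - 4)*(x + 2)*(x^2 - 7*x + 10) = (x - 5)*(x - 4)*(x + 2)*(x - 2)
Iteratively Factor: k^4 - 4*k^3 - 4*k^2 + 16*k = (k + 2)*(k^3 - 6*k^2 + 8*k) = (k - 4)*(k + 2)*(k^2 - 2*k) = k*(k - 4)*(k + 2)*(k - 2)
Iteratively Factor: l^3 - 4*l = (l)*(l^2 - 4) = l*(l - 2)*(l + 2)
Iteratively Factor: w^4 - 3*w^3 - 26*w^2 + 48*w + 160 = (w + 4)*(w^3 - 7*w^2 + 2*w + 40) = (w + 2)*(w + 4)*(w^2 - 9*w + 20) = (w - 4)*(w + 2)*(w + 4)*(w - 5)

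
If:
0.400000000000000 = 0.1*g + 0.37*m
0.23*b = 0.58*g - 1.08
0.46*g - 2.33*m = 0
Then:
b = 1.13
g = 2.31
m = 0.46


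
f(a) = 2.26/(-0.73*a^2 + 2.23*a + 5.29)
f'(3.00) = 0.17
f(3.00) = 0.42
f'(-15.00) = -0.00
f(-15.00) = -0.01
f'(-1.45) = -36.10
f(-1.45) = 4.33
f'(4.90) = 6.48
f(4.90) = -1.72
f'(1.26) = -0.02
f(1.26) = 0.33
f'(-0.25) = -0.27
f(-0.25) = 0.48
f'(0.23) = -0.13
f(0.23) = 0.39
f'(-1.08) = -2.09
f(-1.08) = 1.11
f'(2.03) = 0.04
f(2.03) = 0.33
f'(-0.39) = -0.34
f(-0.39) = 0.52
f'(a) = 2.26*(1.46*a - 2.23)/(-0.73*a^2 + 2.23*a + 5.29)^2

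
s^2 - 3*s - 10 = (s - 5)*(s + 2)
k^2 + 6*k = k*(k + 6)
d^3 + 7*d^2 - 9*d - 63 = (d - 3)*(d + 3)*(d + 7)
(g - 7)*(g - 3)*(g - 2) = g^3 - 12*g^2 + 41*g - 42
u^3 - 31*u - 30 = (u - 6)*(u + 1)*(u + 5)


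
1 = 1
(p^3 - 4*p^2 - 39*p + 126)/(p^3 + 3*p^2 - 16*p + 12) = (p^2 - 10*p + 21)/(p^2 - 3*p + 2)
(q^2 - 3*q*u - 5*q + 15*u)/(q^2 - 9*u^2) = (q - 5)/(q + 3*u)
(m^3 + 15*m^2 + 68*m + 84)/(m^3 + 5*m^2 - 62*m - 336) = (m + 2)/(m - 8)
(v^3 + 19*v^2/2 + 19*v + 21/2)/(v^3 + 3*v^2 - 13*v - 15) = (2*v^2 + 17*v + 21)/(2*(v^2 + 2*v - 15))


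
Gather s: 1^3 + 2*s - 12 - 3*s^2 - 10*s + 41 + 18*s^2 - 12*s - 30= 15*s^2 - 20*s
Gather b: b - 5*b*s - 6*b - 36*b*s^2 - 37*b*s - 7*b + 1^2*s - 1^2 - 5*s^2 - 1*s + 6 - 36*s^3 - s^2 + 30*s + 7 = b*(-36*s^2 - 42*s - 12) - 36*s^3 - 6*s^2 + 30*s + 12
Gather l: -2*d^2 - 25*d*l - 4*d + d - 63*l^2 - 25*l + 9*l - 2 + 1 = -2*d^2 - 3*d - 63*l^2 + l*(-25*d - 16) - 1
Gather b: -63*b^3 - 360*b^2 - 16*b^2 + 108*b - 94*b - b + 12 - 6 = -63*b^3 - 376*b^2 + 13*b + 6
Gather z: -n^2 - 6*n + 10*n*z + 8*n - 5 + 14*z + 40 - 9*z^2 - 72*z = -n^2 + 2*n - 9*z^2 + z*(10*n - 58) + 35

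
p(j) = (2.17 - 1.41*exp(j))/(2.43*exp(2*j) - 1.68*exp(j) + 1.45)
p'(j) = (2.17 - 1.41*exp(j))*(-4.86*exp(2*j) + 1.68*exp(j))/(2.43*exp(2*j) - 1.68*exp(j) + 1.45)^2 - 1.41*exp(j)/(2.43*exp(2*j) - 1.68*exp(j) + 1.45) = (3.4263*exp(2*j) - 10.5462*exp(j) + 1.6011)*exp(j)/(5.9049*exp(4*j) - 8.1648*exp(3*j) + 9.8694*exp(2*j) - 4.872*exp(j) + 2.1025)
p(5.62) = -0.00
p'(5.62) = 0.00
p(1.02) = -0.11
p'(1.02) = -0.01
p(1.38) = -0.10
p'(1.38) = 0.05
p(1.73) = -0.08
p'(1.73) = 0.06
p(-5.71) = 1.50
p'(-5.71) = 0.00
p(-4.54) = 1.50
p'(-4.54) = 0.01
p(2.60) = -0.04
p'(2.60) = 0.04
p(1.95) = -0.07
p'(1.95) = 0.06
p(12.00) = 0.00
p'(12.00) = 0.00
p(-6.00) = 1.50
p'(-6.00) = 0.00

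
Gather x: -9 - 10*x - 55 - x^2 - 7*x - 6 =-x^2 - 17*x - 70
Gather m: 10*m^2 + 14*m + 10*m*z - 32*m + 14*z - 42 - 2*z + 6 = 10*m^2 + m*(10*z - 18) + 12*z - 36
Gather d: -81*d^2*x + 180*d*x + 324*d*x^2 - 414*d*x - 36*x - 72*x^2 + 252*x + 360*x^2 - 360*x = -81*d^2*x + d*(324*x^2 - 234*x) + 288*x^2 - 144*x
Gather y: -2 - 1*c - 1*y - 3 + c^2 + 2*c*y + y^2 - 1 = c^2 - c + y^2 + y*(2*c - 1) - 6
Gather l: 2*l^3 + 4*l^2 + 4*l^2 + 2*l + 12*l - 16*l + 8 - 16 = 2*l^3 + 8*l^2 - 2*l - 8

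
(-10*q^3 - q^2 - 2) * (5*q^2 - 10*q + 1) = -50*q^5 + 95*q^4 - 11*q^2 + 20*q - 2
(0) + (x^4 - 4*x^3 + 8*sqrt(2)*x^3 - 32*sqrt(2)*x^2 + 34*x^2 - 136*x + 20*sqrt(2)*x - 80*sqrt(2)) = x^4 - 4*x^3 + 8*sqrt(2)*x^3 - 32*sqrt(2)*x^2 + 34*x^2 - 136*x + 20*sqrt(2)*x - 80*sqrt(2)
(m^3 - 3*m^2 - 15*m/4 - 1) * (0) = 0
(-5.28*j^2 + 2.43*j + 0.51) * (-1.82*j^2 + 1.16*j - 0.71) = 9.6096*j^4 - 10.5474*j^3 + 5.6394*j^2 - 1.1337*j - 0.3621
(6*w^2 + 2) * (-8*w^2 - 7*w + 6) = -48*w^4 - 42*w^3 + 20*w^2 - 14*w + 12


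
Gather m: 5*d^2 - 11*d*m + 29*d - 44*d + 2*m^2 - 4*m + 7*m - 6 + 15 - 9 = 5*d^2 - 15*d + 2*m^2 + m*(3 - 11*d)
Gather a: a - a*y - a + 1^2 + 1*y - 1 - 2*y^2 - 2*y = -a*y - 2*y^2 - y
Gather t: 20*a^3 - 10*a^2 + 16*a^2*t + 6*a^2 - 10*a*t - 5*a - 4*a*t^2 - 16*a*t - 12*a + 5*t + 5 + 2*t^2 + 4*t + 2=20*a^3 - 4*a^2 - 17*a + t^2*(2 - 4*a) + t*(16*a^2 - 26*a + 9) + 7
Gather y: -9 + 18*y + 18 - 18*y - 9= 0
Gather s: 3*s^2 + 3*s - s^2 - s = 2*s^2 + 2*s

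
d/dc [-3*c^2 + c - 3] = 1 - 6*c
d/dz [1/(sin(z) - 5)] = -cos(z)/(sin(z) - 5)^2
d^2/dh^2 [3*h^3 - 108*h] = 18*h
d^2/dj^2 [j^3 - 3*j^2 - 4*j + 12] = 6*j - 6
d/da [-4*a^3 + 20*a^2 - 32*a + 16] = -12*a^2 + 40*a - 32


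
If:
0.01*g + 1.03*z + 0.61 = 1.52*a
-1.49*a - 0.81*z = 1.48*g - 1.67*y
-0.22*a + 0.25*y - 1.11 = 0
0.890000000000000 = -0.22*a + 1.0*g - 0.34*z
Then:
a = 3.03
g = 2.86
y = 7.10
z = 3.85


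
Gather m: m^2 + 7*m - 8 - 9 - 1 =m^2 + 7*m - 18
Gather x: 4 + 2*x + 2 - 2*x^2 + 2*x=-2*x^2 + 4*x + 6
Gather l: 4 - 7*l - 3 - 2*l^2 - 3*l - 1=-2*l^2 - 10*l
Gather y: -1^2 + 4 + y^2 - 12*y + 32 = y^2 - 12*y + 35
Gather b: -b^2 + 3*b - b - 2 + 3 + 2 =-b^2 + 2*b + 3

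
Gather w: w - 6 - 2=w - 8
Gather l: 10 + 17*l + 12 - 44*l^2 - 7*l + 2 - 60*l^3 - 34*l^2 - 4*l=-60*l^3 - 78*l^2 + 6*l + 24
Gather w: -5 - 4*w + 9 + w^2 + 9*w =w^2 + 5*w + 4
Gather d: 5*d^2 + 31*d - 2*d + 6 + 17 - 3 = 5*d^2 + 29*d + 20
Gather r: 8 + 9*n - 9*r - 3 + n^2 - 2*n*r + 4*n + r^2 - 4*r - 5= n^2 + 13*n + r^2 + r*(-2*n - 13)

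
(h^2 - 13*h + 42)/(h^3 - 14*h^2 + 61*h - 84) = (h - 6)/(h^2 - 7*h + 12)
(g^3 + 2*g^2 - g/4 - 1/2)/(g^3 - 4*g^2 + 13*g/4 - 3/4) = (2*g^2 + 5*g + 2)/(2*g^2 - 7*g + 3)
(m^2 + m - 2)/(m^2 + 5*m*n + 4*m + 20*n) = (m^2 + m - 2)/(m^2 + 5*m*n + 4*m + 20*n)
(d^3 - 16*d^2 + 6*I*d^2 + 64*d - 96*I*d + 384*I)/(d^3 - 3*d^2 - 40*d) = (d^2 + 2*d*(-4 + 3*I) - 48*I)/(d*(d + 5))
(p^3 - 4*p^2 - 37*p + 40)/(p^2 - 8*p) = p + 4 - 5/p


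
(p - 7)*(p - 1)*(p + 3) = p^3 - 5*p^2 - 17*p + 21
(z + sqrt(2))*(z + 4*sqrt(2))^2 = z^3 + 9*sqrt(2)*z^2 + 48*z + 32*sqrt(2)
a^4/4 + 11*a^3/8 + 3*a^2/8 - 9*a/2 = a*(a/4 + 1)*(a - 3/2)*(a + 3)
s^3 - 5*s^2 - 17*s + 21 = (s - 7)*(s - 1)*(s + 3)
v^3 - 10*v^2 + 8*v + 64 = (v - 8)*(v - 4)*(v + 2)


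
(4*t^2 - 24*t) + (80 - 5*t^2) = -t^2 - 24*t + 80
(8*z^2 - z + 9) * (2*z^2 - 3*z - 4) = 16*z^4 - 26*z^3 - 11*z^2 - 23*z - 36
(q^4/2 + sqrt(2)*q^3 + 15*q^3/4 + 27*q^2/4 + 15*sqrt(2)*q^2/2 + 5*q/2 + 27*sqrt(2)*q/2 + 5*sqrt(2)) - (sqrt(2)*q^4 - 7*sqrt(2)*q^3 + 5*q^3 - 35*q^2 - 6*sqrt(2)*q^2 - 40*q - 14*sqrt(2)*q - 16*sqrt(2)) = -sqrt(2)*q^4 + q^4/2 - 5*q^3/4 + 8*sqrt(2)*q^3 + 27*sqrt(2)*q^2/2 + 167*q^2/4 + 55*sqrt(2)*q/2 + 85*q/2 + 21*sqrt(2)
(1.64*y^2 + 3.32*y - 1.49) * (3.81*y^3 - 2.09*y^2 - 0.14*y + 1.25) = 6.2484*y^5 + 9.2216*y^4 - 12.8453*y^3 + 4.6993*y^2 + 4.3586*y - 1.8625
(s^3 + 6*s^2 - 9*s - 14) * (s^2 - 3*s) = s^5 + 3*s^4 - 27*s^3 + 13*s^2 + 42*s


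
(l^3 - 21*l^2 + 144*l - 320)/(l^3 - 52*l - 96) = (l^2 - 13*l + 40)/(l^2 + 8*l + 12)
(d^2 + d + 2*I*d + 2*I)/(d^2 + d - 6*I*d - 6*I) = (d + 2*I)/(d - 6*I)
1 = 1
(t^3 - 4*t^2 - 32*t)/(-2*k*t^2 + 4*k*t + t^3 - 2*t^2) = (-t^2 + 4*t + 32)/(2*k*t - 4*k - t^2 + 2*t)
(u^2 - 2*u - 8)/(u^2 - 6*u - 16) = (u - 4)/(u - 8)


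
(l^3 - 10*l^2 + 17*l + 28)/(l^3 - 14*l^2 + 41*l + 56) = (l - 4)/(l - 8)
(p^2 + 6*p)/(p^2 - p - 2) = p*(p + 6)/(p^2 - p - 2)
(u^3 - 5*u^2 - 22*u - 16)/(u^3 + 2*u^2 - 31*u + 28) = (u^3 - 5*u^2 - 22*u - 16)/(u^3 + 2*u^2 - 31*u + 28)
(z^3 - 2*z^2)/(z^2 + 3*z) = z*(z - 2)/(z + 3)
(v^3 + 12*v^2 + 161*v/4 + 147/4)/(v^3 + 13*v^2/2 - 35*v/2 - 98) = (v + 3/2)/(v - 4)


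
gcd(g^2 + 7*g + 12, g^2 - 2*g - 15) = g + 3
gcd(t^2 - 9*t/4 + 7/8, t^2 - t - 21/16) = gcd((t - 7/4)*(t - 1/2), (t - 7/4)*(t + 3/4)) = t - 7/4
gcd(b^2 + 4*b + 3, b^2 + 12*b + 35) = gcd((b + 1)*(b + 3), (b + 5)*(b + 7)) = 1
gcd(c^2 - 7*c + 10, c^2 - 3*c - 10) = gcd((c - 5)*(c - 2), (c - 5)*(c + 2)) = c - 5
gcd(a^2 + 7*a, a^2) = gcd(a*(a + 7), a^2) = a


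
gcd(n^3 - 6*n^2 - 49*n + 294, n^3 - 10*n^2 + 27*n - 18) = n - 6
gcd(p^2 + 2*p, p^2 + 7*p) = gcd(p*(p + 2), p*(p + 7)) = p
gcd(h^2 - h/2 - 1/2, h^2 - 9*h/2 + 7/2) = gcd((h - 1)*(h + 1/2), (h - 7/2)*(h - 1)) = h - 1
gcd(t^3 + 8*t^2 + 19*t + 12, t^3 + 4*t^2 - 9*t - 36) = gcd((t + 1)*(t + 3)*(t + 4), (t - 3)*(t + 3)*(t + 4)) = t^2 + 7*t + 12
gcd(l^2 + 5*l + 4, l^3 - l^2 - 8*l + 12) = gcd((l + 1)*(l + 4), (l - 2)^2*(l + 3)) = 1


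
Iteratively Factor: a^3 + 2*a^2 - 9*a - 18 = (a - 3)*(a^2 + 5*a + 6) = (a - 3)*(a + 3)*(a + 2)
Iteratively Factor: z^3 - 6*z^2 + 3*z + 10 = (z - 2)*(z^2 - 4*z - 5) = (z - 2)*(z + 1)*(z - 5)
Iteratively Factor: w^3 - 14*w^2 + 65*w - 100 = (w - 4)*(w^2 - 10*w + 25) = (w - 5)*(w - 4)*(w - 5)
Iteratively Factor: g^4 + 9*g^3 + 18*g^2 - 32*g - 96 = (g + 3)*(g^3 + 6*g^2 - 32) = (g - 2)*(g + 3)*(g^2 + 8*g + 16) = (g - 2)*(g + 3)*(g + 4)*(g + 4)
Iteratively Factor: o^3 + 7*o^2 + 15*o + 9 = (o + 1)*(o^2 + 6*o + 9) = (o + 1)*(o + 3)*(o + 3)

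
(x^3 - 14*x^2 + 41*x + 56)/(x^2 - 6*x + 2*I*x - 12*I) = (x^3 - 14*x^2 + 41*x + 56)/(x^2 + 2*x*(-3 + I) - 12*I)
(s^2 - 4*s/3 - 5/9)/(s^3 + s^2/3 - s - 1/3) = (s - 5/3)/(s^2 - 1)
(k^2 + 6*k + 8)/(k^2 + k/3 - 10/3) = 3*(k + 4)/(3*k - 5)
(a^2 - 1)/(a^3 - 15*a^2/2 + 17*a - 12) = 2*(a^2 - 1)/(2*a^3 - 15*a^2 + 34*a - 24)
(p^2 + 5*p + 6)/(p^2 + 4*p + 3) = (p + 2)/(p + 1)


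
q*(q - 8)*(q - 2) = q^3 - 10*q^2 + 16*q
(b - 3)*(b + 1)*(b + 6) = b^3 + 4*b^2 - 15*b - 18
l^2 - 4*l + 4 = (l - 2)^2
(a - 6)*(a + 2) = a^2 - 4*a - 12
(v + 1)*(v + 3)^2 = v^3 + 7*v^2 + 15*v + 9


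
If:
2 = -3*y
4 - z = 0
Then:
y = -2/3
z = 4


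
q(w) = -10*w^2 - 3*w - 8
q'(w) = -20*w - 3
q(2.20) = -63.00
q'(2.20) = -47.00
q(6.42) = -439.42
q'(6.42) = -131.40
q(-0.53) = -9.22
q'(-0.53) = 7.60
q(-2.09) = -45.41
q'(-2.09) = 38.80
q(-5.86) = -333.82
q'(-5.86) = 114.20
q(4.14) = -191.82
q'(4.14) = -85.80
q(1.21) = -26.27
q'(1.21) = -27.20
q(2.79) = -94.21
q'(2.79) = -58.80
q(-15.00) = -2213.00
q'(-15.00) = 297.00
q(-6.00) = -350.00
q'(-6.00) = 117.00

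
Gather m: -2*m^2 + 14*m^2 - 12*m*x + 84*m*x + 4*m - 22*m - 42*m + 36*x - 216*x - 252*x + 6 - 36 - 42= 12*m^2 + m*(72*x - 60) - 432*x - 72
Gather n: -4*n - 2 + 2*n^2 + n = 2*n^2 - 3*n - 2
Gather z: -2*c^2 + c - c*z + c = -2*c^2 - c*z + 2*c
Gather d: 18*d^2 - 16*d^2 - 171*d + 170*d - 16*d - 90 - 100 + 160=2*d^2 - 17*d - 30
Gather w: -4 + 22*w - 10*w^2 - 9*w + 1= -10*w^2 + 13*w - 3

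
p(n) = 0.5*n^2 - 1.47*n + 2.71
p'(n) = 1.0*n - 1.47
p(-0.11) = 2.88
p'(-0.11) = -1.58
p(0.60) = 2.01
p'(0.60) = -0.87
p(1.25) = 1.65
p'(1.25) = -0.22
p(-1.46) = 5.92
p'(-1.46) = -2.93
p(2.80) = 2.51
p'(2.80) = 1.33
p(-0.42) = 3.42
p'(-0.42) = -1.89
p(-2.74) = 10.49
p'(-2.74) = -4.21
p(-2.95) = 11.40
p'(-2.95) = -4.42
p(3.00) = 2.80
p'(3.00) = 1.53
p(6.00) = 11.89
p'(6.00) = 4.53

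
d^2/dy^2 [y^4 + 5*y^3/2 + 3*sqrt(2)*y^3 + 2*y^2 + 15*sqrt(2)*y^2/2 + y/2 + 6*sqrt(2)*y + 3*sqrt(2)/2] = 12*y^2 + 15*y + 18*sqrt(2)*y + 4 + 15*sqrt(2)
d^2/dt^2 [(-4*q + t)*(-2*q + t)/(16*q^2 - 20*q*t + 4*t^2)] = q/(2*(q^3 - 3*q^2*t + 3*q*t^2 - t^3))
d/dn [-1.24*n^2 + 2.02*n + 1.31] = 2.02 - 2.48*n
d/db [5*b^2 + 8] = 10*b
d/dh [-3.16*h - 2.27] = -3.16000000000000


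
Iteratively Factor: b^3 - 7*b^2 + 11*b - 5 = (b - 1)*(b^2 - 6*b + 5) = (b - 5)*(b - 1)*(b - 1)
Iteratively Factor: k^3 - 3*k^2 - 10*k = (k)*(k^2 - 3*k - 10) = k*(k + 2)*(k - 5)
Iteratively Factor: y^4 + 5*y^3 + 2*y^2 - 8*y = (y)*(y^3 + 5*y^2 + 2*y - 8) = y*(y - 1)*(y^2 + 6*y + 8) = y*(y - 1)*(y + 4)*(y + 2)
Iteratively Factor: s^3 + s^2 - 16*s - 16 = (s - 4)*(s^2 + 5*s + 4) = (s - 4)*(s + 1)*(s + 4)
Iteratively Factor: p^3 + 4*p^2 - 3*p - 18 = (p - 2)*(p^2 + 6*p + 9) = (p - 2)*(p + 3)*(p + 3)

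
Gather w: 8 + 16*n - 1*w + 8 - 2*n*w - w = 16*n + w*(-2*n - 2) + 16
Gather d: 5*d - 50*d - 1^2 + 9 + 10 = 18 - 45*d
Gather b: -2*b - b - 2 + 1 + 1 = -3*b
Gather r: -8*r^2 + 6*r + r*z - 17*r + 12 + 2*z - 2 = -8*r^2 + r*(z - 11) + 2*z + 10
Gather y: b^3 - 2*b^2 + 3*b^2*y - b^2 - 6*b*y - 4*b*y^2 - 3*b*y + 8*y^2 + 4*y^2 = b^3 - 3*b^2 + y^2*(12 - 4*b) + y*(3*b^2 - 9*b)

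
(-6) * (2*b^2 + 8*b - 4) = -12*b^2 - 48*b + 24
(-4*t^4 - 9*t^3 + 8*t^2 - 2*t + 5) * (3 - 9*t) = 36*t^5 + 69*t^4 - 99*t^3 + 42*t^2 - 51*t + 15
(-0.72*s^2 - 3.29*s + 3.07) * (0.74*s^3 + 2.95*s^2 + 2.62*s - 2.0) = -0.5328*s^5 - 4.5586*s^4 - 9.3201*s^3 + 1.8767*s^2 + 14.6234*s - 6.14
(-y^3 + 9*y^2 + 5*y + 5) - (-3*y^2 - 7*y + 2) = -y^3 + 12*y^2 + 12*y + 3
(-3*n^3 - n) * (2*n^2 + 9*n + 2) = -6*n^5 - 27*n^4 - 8*n^3 - 9*n^2 - 2*n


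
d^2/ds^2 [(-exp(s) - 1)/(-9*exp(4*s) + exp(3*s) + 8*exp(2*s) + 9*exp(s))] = (729*exp(7*s) + 1197*exp(6*s) - 347*exp(5*s) - 102*exp(4*s) + 197*exp(3*s) + 202*exp(2*s) + 216*exp(s) + 81)*exp(-s)/(729*exp(9*s) - 243*exp(8*s) - 1917*exp(7*s) - 1756*exp(6*s) + 2190*exp(5*s) + 3669*exp(4*s) + 1243*exp(3*s) - 1971*exp(2*s) - 1944*exp(s) - 729)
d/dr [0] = 0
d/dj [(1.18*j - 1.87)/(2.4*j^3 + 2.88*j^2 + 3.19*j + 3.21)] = (-5.664*j^3 + 10.0656*j^2 + 10.7712*j + 9.7531)/(5.76*j^6 + 13.824*j^5 + 23.6064*j^4 + 33.7824*j^3 + 28.6657*j^2 + 20.4798*j + 10.3041)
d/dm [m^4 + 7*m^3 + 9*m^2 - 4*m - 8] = 4*m^3 + 21*m^2 + 18*m - 4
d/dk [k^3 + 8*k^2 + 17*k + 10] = 3*k^2 + 16*k + 17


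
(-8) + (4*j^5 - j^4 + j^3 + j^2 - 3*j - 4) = 4*j^5 - j^4 + j^3 + j^2 - 3*j - 12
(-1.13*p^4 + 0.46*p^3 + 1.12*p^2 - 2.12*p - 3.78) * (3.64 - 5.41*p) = 6.1133*p^5 - 6.6018*p^4 - 4.3848*p^3 + 15.546*p^2 + 12.733*p - 13.7592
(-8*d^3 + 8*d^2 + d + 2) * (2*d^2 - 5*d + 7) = -16*d^5 + 56*d^4 - 94*d^3 + 55*d^2 - 3*d + 14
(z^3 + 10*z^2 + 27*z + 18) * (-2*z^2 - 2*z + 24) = -2*z^5 - 22*z^4 - 50*z^3 + 150*z^2 + 612*z + 432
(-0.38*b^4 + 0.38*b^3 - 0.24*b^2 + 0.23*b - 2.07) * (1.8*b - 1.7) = -0.684*b^5 + 1.33*b^4 - 1.078*b^3 + 0.822*b^2 - 4.117*b + 3.519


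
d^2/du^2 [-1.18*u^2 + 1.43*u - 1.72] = -2.36000000000000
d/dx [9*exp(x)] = 9*exp(x)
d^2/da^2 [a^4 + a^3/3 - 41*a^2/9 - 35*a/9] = 12*a^2 + 2*a - 82/9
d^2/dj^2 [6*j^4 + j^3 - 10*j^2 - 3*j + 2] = 72*j^2 + 6*j - 20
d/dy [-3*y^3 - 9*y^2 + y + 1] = -9*y^2 - 18*y + 1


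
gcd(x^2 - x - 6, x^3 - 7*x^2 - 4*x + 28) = x + 2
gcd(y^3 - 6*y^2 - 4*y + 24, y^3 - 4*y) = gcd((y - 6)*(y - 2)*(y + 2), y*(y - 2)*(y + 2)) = y^2 - 4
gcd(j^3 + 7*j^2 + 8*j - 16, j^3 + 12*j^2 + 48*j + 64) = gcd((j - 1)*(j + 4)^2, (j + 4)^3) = j^2 + 8*j + 16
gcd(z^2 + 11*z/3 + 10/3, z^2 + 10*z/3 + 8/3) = z + 2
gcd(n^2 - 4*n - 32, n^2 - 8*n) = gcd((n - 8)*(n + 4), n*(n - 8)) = n - 8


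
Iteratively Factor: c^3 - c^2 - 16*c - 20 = (c + 2)*(c^2 - 3*c - 10) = (c - 5)*(c + 2)*(c + 2)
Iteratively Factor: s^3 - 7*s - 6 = (s + 2)*(s^2 - 2*s - 3) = (s - 3)*(s + 2)*(s + 1)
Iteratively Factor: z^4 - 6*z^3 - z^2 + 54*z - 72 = (z - 2)*(z^3 - 4*z^2 - 9*z + 36) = (z - 3)*(z - 2)*(z^2 - z - 12) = (z - 3)*(z - 2)*(z + 3)*(z - 4)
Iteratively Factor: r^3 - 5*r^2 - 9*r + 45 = (r - 5)*(r^2 - 9) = (r - 5)*(r - 3)*(r + 3)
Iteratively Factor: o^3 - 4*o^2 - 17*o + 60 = (o - 5)*(o^2 + o - 12) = (o - 5)*(o - 3)*(o + 4)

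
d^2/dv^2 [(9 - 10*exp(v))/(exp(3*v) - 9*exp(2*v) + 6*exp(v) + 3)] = (-40*exp(6*v) + 351*exp(5*v) - 1461*exp(4*v) + 2874*exp(3*v) - 3321*exp(2*v) + 1476*exp(v) - 252)*exp(v)/(exp(9*v) - 27*exp(8*v) + 261*exp(7*v) - 1044*exp(6*v) + 1404*exp(5*v) - 135*exp(4*v) - 729*exp(3*v) + 81*exp(2*v) + 162*exp(v) + 27)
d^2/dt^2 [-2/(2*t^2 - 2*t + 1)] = 8*(2*t^2 - 2*t - 2*(2*t - 1)^2 + 1)/(2*t^2 - 2*t + 1)^3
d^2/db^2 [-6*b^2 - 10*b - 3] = -12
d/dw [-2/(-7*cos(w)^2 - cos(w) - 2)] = 2*(14*cos(w) + 1)*sin(w)/(7*cos(w)^2 + cos(w) + 2)^2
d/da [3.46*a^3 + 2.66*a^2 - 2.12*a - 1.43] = 10.38*a^2 + 5.32*a - 2.12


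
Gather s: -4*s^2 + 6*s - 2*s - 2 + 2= -4*s^2 + 4*s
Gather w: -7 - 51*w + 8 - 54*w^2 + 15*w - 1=-54*w^2 - 36*w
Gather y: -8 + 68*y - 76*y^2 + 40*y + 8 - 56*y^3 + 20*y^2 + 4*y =-56*y^3 - 56*y^2 + 112*y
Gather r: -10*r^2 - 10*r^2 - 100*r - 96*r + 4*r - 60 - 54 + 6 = -20*r^2 - 192*r - 108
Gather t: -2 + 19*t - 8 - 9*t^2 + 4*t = -9*t^2 + 23*t - 10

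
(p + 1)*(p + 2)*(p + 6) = p^3 + 9*p^2 + 20*p + 12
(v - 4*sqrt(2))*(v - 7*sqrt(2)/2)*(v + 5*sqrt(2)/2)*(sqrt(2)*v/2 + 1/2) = sqrt(2)*v^4/2 - 9*v^3/2 - 29*sqrt(2)*v^2/4 + 261*v/4 + 35*sqrt(2)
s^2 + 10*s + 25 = (s + 5)^2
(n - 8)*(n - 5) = n^2 - 13*n + 40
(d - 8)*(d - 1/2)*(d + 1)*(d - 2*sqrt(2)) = d^4 - 15*d^3/2 - 2*sqrt(2)*d^3 - 9*d^2/2 + 15*sqrt(2)*d^2 + 4*d + 9*sqrt(2)*d - 8*sqrt(2)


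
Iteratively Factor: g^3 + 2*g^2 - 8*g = (g + 4)*(g^2 - 2*g) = (g - 2)*(g + 4)*(g)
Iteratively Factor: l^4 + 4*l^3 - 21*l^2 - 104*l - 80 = (l + 1)*(l^3 + 3*l^2 - 24*l - 80) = (l + 1)*(l + 4)*(l^2 - l - 20) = (l + 1)*(l + 4)^2*(l - 5)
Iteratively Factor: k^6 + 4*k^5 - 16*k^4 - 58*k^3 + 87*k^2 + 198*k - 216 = (k - 2)*(k^5 + 6*k^4 - 4*k^3 - 66*k^2 - 45*k + 108) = (k - 2)*(k + 3)*(k^4 + 3*k^3 - 13*k^2 - 27*k + 36) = (k - 2)*(k + 3)*(k + 4)*(k^3 - k^2 - 9*k + 9) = (k - 2)*(k - 1)*(k + 3)*(k + 4)*(k^2 - 9) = (k - 2)*(k - 1)*(k + 3)^2*(k + 4)*(k - 3)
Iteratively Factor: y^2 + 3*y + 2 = (y + 2)*(y + 1)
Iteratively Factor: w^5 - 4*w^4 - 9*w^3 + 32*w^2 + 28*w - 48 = (w - 1)*(w^4 - 3*w^3 - 12*w^2 + 20*w + 48) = (w - 4)*(w - 1)*(w^3 + w^2 - 8*w - 12) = (w - 4)*(w - 1)*(w + 2)*(w^2 - w - 6) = (w - 4)*(w - 3)*(w - 1)*(w + 2)*(w + 2)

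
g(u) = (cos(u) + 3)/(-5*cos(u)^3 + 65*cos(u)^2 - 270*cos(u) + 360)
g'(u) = (cos(u) + 3)*(-15*sin(u)*cos(u)^2 + 130*sin(u)*cos(u) - 270*sin(u))/(-5*cos(u)^3 + 65*cos(u)^2 - 270*cos(u) + 360)^2 - sin(u)/(-5*cos(u)^3 + 65*cos(u)^2 - 270*cos(u) + 360)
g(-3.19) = 0.00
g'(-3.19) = -0.00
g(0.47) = 0.02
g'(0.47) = -0.01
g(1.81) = 0.01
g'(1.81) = -0.01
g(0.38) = 0.02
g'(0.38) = -0.01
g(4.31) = 0.01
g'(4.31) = 0.01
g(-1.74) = 0.01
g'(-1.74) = 0.01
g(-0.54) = 0.02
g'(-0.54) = 0.01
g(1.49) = 0.01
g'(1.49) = -0.01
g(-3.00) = 0.00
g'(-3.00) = 0.00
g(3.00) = 0.00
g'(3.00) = 0.00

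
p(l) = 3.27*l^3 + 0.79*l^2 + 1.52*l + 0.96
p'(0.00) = 1.52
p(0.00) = 0.96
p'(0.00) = 1.52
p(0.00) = 0.96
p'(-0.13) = 1.48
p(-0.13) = 0.77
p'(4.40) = 198.39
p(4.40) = 301.49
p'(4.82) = 237.05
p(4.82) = 392.82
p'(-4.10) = 159.95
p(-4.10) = -217.36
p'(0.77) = 8.55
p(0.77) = 4.09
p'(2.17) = 51.14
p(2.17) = 41.39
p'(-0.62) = 4.31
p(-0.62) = -0.46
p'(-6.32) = 383.37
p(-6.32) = -802.56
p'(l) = 9.81*l^2 + 1.58*l + 1.52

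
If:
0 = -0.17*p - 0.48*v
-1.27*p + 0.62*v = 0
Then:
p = 0.00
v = 0.00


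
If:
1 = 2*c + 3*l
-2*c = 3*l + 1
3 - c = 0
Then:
No Solution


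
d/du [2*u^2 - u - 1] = 4*u - 1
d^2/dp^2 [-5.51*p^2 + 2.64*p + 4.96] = -11.0200000000000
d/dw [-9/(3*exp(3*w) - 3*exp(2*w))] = 3*(3*exp(w) - 2)*exp(-2*w)/(1 - exp(w))^2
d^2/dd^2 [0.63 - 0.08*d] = 0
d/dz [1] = 0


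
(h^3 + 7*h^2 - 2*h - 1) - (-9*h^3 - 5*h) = 10*h^3 + 7*h^2 + 3*h - 1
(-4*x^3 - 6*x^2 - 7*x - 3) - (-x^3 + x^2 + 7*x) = -3*x^3 - 7*x^2 - 14*x - 3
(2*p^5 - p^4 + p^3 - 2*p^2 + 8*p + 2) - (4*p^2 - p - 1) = 2*p^5 - p^4 + p^3 - 6*p^2 + 9*p + 3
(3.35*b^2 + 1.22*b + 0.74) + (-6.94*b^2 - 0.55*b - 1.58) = -3.59*b^2 + 0.67*b - 0.84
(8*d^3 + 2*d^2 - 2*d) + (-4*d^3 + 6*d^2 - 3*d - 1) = 4*d^3 + 8*d^2 - 5*d - 1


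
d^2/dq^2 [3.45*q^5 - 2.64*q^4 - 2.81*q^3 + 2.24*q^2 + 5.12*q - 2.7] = 69.0*q^3 - 31.68*q^2 - 16.86*q + 4.48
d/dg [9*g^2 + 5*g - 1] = 18*g + 5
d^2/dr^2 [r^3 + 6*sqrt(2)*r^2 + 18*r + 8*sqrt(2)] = 6*r + 12*sqrt(2)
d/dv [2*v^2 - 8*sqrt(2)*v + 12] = 4*v - 8*sqrt(2)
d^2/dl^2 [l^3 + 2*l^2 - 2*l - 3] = 6*l + 4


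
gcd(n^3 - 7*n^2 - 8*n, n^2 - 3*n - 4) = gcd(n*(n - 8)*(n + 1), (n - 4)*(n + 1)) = n + 1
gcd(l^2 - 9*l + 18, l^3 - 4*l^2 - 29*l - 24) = 1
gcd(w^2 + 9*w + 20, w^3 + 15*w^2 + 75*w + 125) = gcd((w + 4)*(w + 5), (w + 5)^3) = w + 5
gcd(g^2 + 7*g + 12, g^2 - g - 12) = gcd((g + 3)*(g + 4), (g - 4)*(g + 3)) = g + 3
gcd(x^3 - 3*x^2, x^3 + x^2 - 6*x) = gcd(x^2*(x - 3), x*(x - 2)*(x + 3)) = x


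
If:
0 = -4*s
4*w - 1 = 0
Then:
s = 0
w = 1/4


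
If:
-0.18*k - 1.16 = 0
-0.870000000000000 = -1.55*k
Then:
No Solution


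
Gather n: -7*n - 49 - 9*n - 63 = -16*n - 112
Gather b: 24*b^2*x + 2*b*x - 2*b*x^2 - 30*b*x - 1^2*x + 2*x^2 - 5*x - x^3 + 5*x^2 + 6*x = 24*b^2*x + b*(-2*x^2 - 28*x) - x^3 + 7*x^2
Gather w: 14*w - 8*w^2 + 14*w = -8*w^2 + 28*w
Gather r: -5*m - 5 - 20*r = -5*m - 20*r - 5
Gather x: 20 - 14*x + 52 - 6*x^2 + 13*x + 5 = -6*x^2 - x + 77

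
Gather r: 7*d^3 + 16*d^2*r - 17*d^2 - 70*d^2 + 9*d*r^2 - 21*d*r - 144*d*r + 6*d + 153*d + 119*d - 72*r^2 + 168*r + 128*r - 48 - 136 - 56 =7*d^3 - 87*d^2 + 278*d + r^2*(9*d - 72) + r*(16*d^2 - 165*d + 296) - 240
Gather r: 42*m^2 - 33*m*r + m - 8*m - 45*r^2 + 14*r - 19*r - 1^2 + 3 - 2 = 42*m^2 - 7*m - 45*r^2 + r*(-33*m - 5)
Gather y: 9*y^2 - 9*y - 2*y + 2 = 9*y^2 - 11*y + 2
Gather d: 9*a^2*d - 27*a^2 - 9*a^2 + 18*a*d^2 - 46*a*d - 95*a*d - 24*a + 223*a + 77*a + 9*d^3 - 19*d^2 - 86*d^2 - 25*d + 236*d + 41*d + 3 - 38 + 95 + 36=-36*a^2 + 276*a + 9*d^3 + d^2*(18*a - 105) + d*(9*a^2 - 141*a + 252) + 96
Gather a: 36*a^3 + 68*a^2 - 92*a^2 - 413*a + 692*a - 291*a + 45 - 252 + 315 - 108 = 36*a^3 - 24*a^2 - 12*a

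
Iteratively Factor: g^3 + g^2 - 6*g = (g - 2)*(g^2 + 3*g) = g*(g - 2)*(g + 3)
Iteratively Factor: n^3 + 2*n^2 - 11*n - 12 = (n + 4)*(n^2 - 2*n - 3) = (n - 3)*(n + 4)*(n + 1)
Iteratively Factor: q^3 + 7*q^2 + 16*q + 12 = (q + 2)*(q^2 + 5*q + 6) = (q + 2)^2*(q + 3)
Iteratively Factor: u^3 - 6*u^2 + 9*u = (u)*(u^2 - 6*u + 9) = u*(u - 3)*(u - 3)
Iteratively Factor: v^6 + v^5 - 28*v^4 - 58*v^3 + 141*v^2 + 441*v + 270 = (v + 1)*(v^5 - 28*v^3 - 30*v^2 + 171*v + 270) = (v - 3)*(v + 1)*(v^4 + 3*v^3 - 19*v^2 - 87*v - 90) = (v - 3)*(v + 1)*(v + 2)*(v^3 + v^2 - 21*v - 45) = (v - 5)*(v - 3)*(v + 1)*(v + 2)*(v^2 + 6*v + 9) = (v - 5)*(v - 3)*(v + 1)*(v + 2)*(v + 3)*(v + 3)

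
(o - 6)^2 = o^2 - 12*o + 36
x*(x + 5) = x^2 + 5*x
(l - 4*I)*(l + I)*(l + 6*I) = l^3 + 3*I*l^2 + 22*l + 24*I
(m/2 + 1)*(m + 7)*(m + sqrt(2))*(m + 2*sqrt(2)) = m^4/2 + 3*sqrt(2)*m^3/2 + 9*m^3/2 + 9*m^2 + 27*sqrt(2)*m^2/2 + 18*m + 21*sqrt(2)*m + 28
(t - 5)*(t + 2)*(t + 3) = t^3 - 19*t - 30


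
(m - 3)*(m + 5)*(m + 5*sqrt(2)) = m^3 + 2*m^2 + 5*sqrt(2)*m^2 - 15*m + 10*sqrt(2)*m - 75*sqrt(2)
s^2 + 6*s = s*(s + 6)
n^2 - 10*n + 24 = (n - 6)*(n - 4)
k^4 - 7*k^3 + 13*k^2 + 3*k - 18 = (k - 3)^2*(k - 2)*(k + 1)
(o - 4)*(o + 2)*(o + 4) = o^3 + 2*o^2 - 16*o - 32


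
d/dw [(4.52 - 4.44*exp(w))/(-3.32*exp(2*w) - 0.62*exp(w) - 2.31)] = (-14.7408*exp(2*w) + 30.0128*exp(w) + 13.0588)*exp(w)/(11.0224*exp(4*w) + 4.1168*exp(3*w) + 15.7228*exp(2*w) + 2.8644*exp(w) + 5.3361)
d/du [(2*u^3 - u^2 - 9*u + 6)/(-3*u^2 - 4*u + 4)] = (-6*u^4 - 16*u^3 + u^2 + 28*u - 12)/(9*u^4 + 24*u^3 - 8*u^2 - 32*u + 16)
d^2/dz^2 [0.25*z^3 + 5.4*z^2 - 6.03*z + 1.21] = 1.5*z + 10.8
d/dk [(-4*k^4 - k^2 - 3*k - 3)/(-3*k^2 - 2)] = (24*k^5 + 32*k^3 - 9*k^2 - 14*k + 6)/(9*k^4 + 12*k^2 + 4)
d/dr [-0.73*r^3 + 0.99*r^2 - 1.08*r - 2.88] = -2.19*r^2 + 1.98*r - 1.08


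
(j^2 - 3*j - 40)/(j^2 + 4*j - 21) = (j^2 - 3*j - 40)/(j^2 + 4*j - 21)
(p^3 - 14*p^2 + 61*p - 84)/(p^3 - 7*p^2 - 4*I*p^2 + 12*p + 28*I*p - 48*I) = (p - 7)/(p - 4*I)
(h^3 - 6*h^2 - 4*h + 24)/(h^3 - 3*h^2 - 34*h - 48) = (h^2 - 8*h + 12)/(h^2 - 5*h - 24)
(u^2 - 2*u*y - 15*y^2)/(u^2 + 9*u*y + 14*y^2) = (u^2 - 2*u*y - 15*y^2)/(u^2 + 9*u*y + 14*y^2)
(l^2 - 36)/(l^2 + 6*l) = (l - 6)/l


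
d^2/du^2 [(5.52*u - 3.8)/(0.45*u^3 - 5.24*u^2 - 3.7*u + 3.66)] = (6.7068*u^5 - 87.33096*u^4 + 464.879904*u^3 - 697.16856*u^2 + 230.693808*u - 100.29616)/(0.091125*u^9 - 3.1833*u^8 + 34.82001*u^7 - 89.306774*u^6 - 338.07954*u^5 + 49.714248*u^4 + 393.19154*u^3 - 60.262632*u^2 - 148.69116*u + 49.027896)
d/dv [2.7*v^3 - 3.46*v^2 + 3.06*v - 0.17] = 8.1*v^2 - 6.92*v + 3.06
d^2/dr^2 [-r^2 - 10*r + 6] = -2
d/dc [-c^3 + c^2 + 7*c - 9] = -3*c^2 + 2*c + 7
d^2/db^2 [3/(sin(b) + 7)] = 3*(7*sin(b) + cos(b)^2 + 1)/(sin(b) + 7)^3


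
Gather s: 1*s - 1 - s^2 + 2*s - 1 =-s^2 + 3*s - 2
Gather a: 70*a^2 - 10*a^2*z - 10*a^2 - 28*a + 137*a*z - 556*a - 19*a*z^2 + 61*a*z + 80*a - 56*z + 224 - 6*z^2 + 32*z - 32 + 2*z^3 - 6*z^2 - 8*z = a^2*(60 - 10*z) + a*(-19*z^2 + 198*z - 504) + 2*z^3 - 12*z^2 - 32*z + 192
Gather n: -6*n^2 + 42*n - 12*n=-6*n^2 + 30*n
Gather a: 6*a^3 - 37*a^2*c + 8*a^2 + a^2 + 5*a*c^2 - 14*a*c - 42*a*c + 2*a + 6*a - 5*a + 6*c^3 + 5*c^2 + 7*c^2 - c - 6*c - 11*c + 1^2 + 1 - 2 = 6*a^3 + a^2*(9 - 37*c) + a*(5*c^2 - 56*c + 3) + 6*c^3 + 12*c^2 - 18*c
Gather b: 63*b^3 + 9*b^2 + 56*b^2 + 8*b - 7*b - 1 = 63*b^3 + 65*b^2 + b - 1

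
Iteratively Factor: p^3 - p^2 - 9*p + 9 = (p + 3)*(p^2 - 4*p + 3) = (p - 3)*(p + 3)*(p - 1)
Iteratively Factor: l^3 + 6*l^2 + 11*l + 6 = (l + 3)*(l^2 + 3*l + 2) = (l + 2)*(l + 3)*(l + 1)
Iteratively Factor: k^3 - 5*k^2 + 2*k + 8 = (k + 1)*(k^2 - 6*k + 8) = (k - 4)*(k + 1)*(k - 2)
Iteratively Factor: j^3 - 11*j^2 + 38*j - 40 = (j - 4)*(j^2 - 7*j + 10) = (j - 5)*(j - 4)*(j - 2)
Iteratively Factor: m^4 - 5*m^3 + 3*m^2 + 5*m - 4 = (m + 1)*(m^3 - 6*m^2 + 9*m - 4) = (m - 1)*(m + 1)*(m^2 - 5*m + 4) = (m - 4)*(m - 1)*(m + 1)*(m - 1)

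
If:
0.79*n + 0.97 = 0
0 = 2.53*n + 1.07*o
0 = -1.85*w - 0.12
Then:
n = -1.23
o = 2.90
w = -0.06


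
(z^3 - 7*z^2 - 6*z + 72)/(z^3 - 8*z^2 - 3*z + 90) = (z - 4)/(z - 5)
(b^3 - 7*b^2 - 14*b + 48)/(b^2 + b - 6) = b - 8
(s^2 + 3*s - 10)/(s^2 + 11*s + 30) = (s - 2)/(s + 6)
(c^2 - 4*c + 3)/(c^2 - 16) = (c^2 - 4*c + 3)/(c^2 - 16)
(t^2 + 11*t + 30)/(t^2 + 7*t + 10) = (t + 6)/(t + 2)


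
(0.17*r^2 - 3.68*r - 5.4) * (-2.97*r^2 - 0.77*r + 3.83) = -0.5049*r^4 + 10.7987*r^3 + 19.5227*r^2 - 9.9364*r - 20.682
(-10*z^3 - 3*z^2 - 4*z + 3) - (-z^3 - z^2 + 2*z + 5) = -9*z^3 - 2*z^2 - 6*z - 2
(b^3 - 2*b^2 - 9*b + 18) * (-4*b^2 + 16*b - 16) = -4*b^5 + 24*b^4 - 12*b^3 - 184*b^2 + 432*b - 288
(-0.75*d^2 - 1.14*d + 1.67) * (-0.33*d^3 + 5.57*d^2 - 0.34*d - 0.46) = 0.2475*d^5 - 3.8013*d^4 - 6.6459*d^3 + 10.0345*d^2 - 0.0434*d - 0.7682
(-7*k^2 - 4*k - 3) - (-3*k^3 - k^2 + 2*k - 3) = 3*k^3 - 6*k^2 - 6*k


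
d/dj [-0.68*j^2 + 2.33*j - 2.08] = 2.33 - 1.36*j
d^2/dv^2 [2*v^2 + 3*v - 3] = 4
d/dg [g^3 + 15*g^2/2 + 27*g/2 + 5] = 3*g^2 + 15*g + 27/2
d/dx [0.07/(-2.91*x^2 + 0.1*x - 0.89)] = (0.4074*x - 0.007)/(2.91*x^2 - 0.1*x + 0.89)^2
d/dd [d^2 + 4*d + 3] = 2*d + 4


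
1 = 1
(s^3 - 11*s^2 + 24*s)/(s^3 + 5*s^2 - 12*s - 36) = s*(s - 8)/(s^2 + 8*s + 12)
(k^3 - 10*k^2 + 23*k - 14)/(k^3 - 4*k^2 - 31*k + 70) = (k - 1)/(k + 5)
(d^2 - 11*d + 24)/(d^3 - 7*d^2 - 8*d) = (d - 3)/(d*(d + 1))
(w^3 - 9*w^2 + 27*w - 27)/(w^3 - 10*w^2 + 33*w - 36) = (w - 3)/(w - 4)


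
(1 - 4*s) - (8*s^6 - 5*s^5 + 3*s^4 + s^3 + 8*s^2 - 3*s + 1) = -8*s^6 + 5*s^5 - 3*s^4 - s^3 - 8*s^2 - s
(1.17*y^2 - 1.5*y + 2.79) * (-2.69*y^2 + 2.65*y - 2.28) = -3.1473*y^4 + 7.1355*y^3 - 14.1477*y^2 + 10.8135*y - 6.3612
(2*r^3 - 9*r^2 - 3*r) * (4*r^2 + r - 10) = 8*r^5 - 34*r^4 - 41*r^3 + 87*r^2 + 30*r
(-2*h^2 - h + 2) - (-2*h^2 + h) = 2 - 2*h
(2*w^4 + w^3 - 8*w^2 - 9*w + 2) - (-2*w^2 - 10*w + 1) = 2*w^4 + w^3 - 6*w^2 + w + 1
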